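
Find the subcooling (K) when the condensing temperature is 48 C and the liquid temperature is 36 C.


Subcooling = T_cond - T_liquid
Subcooling = 48 - 36
Subcooling = 12 K

12


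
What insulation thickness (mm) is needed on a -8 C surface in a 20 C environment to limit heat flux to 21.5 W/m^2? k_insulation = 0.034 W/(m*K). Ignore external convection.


dT = 20 - (-8) = 28 K
thickness = k * dT / q_max * 1000
thickness = 0.034 * 28 / 21.5 * 1000
thickness = 44.3 mm

44.3


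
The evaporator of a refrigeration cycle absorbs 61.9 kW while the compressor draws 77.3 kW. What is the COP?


COP = Q_evap / W
COP = 61.9 / 77.3
COP = 0.801

0.801


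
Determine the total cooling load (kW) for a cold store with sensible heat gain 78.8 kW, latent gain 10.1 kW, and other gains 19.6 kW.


Q_total = Q_s + Q_l + Q_misc
Q_total = 78.8 + 10.1 + 19.6
Q_total = 108.5 kW

108.5


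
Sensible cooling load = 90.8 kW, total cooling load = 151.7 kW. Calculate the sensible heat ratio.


SHR = Q_sensible / Q_total
SHR = 90.8 / 151.7
SHR = 0.599

0.599


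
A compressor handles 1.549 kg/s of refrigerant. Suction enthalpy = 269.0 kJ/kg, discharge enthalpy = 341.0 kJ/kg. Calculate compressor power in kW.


dh = 341.0 - 269.0 = 72.0 kJ/kg
W = m_dot * dh = 1.549 * 72.0 = 111.53 kW

111.53


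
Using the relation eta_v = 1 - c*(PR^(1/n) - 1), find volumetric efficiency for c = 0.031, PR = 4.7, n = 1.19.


PR^(1/n) = 4.7^(1/1.19) = 3.67103154
eta_v = 1 - 0.031 * (3.67103154 - 1)
eta_v = 0.9172

0.9172


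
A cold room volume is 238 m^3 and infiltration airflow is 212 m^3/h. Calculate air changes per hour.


ACH = flow / volume
ACH = 212 / 238
ACH = 0.891

0.891


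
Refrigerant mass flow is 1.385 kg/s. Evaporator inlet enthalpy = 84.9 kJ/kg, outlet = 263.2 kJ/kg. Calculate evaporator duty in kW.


dh = 263.2 - 84.9 = 178.3 kJ/kg
Q_evap = m_dot * dh = 1.385 * 178.3
Q_evap = 246.95 kW

246.95


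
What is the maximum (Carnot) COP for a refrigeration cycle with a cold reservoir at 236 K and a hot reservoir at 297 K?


dT = 297 - 236 = 61 K
COP_carnot = T_cold / dT = 236 / 61
COP_carnot = 3.869

3.869


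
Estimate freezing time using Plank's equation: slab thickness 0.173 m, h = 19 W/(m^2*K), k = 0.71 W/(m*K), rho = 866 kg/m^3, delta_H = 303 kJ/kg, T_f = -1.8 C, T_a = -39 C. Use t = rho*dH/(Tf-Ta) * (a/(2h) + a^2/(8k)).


dT = -1.8 - (-39) = 37.2 K
term1 = a/(2h) = 0.173/(2*19) = 0.004552631579
term2 = a^2/(8k) = 0.173^2/(8*0.71) = 0.005269190141
t = rho*dH*1000/dT * (term1 + term2)
t = 866*303*1000/37.2 * (0.004552631579 + 0.005269190141)
t = 69280 s

69280


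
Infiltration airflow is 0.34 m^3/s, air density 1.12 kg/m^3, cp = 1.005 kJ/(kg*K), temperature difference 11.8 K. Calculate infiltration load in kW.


Q = V_dot * rho * cp * dT
Q = 0.34 * 1.12 * 1.005 * 11.8
Q = 4.516 kW

4.516


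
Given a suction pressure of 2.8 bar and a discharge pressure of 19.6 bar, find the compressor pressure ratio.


PR = P_high / P_low
PR = 19.6 / 2.8
PR = 7.0

7.0


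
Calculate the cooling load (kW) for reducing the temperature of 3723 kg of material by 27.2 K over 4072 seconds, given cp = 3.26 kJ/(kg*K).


Q = m * cp * dT / t
Q = 3723 * 3.26 * 27.2 / 4072
Q = 81.072 kW

81.072


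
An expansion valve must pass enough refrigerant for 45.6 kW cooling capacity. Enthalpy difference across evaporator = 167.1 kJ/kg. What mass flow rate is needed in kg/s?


m_dot = Q / dh
m_dot = 45.6 / 167.1
m_dot = 0.2729 kg/s

0.2729


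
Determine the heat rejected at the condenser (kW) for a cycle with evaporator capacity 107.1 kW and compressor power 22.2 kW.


Q_cond = Q_evap + W
Q_cond = 107.1 + 22.2
Q_cond = 129.3 kW

129.3


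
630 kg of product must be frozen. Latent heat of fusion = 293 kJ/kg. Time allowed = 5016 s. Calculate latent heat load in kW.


Q_lat = m * h_fg / t
Q_lat = 630 * 293 / 5016
Q_lat = 36.8 kW

36.8


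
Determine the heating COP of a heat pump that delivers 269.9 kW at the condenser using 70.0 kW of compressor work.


COP_hp = Q_cond / W
COP_hp = 269.9 / 70.0
COP_hp = 3.856

3.856


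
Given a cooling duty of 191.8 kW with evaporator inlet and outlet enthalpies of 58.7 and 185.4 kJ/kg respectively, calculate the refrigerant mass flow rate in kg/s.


dh = 185.4 - 58.7 = 126.7 kJ/kg
m_dot = Q / dh = 191.8 / 126.7 = 1.5138 kg/s

1.5138


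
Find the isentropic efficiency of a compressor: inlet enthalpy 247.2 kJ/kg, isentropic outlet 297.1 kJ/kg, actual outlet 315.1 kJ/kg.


dh_ideal = 297.1 - 247.2 = 49.9 kJ/kg
dh_actual = 315.1 - 247.2 = 67.9 kJ/kg
eta_s = dh_ideal / dh_actual = 49.9 / 67.9
eta_s = 0.7349

0.7349


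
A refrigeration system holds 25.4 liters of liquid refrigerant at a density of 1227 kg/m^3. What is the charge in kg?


Charge = V * rho / 1000
Charge = 25.4 * 1227 / 1000
Charge = 31.17 kg

31.17


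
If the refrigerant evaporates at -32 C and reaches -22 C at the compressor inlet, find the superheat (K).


Superheat = T_suction - T_evap
Superheat = -22 - (-32)
Superheat = 10 K

10


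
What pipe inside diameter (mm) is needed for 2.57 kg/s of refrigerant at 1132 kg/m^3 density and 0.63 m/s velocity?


A = m_dot / (rho * v) = 2.57 / (1132 * 0.63) = 0.003603679399 m^2
d = sqrt(4*A/pi) * 1000
d = 67.7 mm

67.7


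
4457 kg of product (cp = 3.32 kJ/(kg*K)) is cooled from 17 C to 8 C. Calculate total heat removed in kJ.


dT = 17 - (8) = 9 K
Q = m * cp * dT = 4457 * 3.32 * 9
Q = 133175 kJ

133175


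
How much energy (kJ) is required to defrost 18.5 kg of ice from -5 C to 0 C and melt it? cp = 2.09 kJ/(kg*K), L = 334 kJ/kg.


Sensible heat = cp * dT = 2.09 * 5 = 10.45 kJ/kg
Total per kg = 10.45 + 334 = 344.45 kJ/kg
Q = m * total = 18.5 * 344.45
Q = 6372.3 kJ

6372.3


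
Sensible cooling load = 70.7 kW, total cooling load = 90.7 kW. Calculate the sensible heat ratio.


SHR = Q_sensible / Q_total
SHR = 70.7 / 90.7
SHR = 0.779

0.779


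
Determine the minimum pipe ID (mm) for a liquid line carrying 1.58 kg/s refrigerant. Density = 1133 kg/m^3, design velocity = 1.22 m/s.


A = m_dot / (rho * v) = 1.58 / (1133 * 1.22) = 0.001143055576 m^2
d = sqrt(4*A/pi) * 1000
d = 38.1 mm

38.1


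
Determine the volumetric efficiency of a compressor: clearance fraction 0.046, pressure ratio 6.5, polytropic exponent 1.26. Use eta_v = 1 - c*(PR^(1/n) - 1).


PR^(1/n) = 6.5^(1/1.26) = 4.41742648
eta_v = 1 - 0.046 * (4.41742648 - 1)
eta_v = 0.8428

0.8428


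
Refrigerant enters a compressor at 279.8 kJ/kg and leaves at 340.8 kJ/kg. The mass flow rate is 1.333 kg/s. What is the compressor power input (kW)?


dh = 340.8 - 279.8 = 61.0 kJ/kg
W = m_dot * dh = 1.333 * 61.0 = 81.31 kW

81.31


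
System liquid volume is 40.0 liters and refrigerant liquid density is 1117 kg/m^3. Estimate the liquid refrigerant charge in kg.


Charge = V * rho / 1000
Charge = 40.0 * 1117 / 1000
Charge = 44.68 kg

44.68


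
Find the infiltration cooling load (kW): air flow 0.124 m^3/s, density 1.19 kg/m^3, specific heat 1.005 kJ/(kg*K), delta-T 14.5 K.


Q = V_dot * rho * cp * dT
Q = 0.124 * 1.19 * 1.005 * 14.5
Q = 2.15 kW

2.15


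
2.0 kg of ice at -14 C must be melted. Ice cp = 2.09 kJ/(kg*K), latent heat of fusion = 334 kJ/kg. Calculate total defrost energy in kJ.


Sensible heat = cp * dT = 2.09 * 14 = 29.26 kJ/kg
Total per kg = 29.26 + 334 = 363.26 kJ/kg
Q = m * total = 2.0 * 363.26
Q = 726.5 kJ

726.5


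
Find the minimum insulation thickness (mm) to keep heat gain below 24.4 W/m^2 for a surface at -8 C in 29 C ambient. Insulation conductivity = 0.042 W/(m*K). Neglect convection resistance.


dT = 29 - (-8) = 37 K
thickness = k * dT / q_max * 1000
thickness = 0.042 * 37 / 24.4 * 1000
thickness = 63.7 mm

63.7


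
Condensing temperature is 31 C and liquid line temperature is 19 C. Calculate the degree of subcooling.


Subcooling = T_cond - T_liquid
Subcooling = 31 - 19
Subcooling = 12 K

12


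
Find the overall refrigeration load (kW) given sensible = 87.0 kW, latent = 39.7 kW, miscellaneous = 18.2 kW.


Q_total = Q_s + Q_l + Q_misc
Q_total = 87.0 + 39.7 + 18.2
Q_total = 144.9 kW

144.9


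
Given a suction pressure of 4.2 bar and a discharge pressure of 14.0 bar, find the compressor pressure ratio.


PR = P_high / P_low
PR = 14.0 / 4.2
PR = 3.333

3.333


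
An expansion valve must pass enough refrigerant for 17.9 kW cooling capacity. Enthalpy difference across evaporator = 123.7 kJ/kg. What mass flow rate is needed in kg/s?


m_dot = Q / dh
m_dot = 17.9 / 123.7
m_dot = 0.1447 kg/s

0.1447


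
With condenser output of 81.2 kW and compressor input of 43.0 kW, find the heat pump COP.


COP_hp = Q_cond / W
COP_hp = 81.2 / 43.0
COP_hp = 1.888

1.888


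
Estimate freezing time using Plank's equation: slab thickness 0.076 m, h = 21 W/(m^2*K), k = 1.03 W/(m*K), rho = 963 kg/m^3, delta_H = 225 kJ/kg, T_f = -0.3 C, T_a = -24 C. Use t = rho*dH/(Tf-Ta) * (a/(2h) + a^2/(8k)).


dT = -0.3 - (-24) = 23.7 K
term1 = a/(2h) = 0.076/(2*21) = 0.00180952381
term2 = a^2/(8k) = 0.076^2/(8*1.03) = 0.0007009708738
t = rho*dH*1000/dT * (term1 + term2)
t = 963*225*1000/23.7 * (0.00180952381 + 0.0007009708738)
t = 22952 s

22952


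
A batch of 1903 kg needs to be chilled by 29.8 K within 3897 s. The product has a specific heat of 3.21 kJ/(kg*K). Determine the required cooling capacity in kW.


Q = m * cp * dT / t
Q = 1903 * 3.21 * 29.8 / 3897
Q = 46.712 kW

46.712


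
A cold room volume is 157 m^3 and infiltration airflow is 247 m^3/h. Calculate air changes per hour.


ACH = flow / volume
ACH = 247 / 157
ACH = 1.573

1.573


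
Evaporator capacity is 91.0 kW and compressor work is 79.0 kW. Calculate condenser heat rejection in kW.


Q_cond = Q_evap + W
Q_cond = 91.0 + 79.0
Q_cond = 170.0 kW

170.0


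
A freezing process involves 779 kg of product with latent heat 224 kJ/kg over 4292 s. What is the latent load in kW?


Q_lat = m * h_fg / t
Q_lat = 779 * 224 / 4292
Q_lat = 40.66 kW

40.66


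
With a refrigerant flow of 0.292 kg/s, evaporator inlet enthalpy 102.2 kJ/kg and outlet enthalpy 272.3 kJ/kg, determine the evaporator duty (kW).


dh = 272.3 - 102.2 = 170.1 kJ/kg
Q_evap = m_dot * dh = 0.292 * 170.1
Q_evap = 49.67 kW

49.67


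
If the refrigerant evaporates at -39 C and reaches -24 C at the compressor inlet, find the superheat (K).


Superheat = T_suction - T_evap
Superheat = -24 - (-39)
Superheat = 15 K

15


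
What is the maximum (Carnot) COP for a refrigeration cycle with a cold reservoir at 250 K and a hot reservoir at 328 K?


dT = 328 - 250 = 78 K
COP_carnot = T_cold / dT = 250 / 78
COP_carnot = 3.205

3.205


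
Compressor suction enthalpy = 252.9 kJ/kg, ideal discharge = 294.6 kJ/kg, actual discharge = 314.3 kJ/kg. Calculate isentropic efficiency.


dh_ideal = 294.6 - 252.9 = 41.7 kJ/kg
dh_actual = 314.3 - 252.9 = 61.4 kJ/kg
eta_s = dh_ideal / dh_actual = 41.7 / 61.4
eta_s = 0.6792

0.6792


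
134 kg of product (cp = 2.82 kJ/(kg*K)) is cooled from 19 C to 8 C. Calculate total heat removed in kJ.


dT = 19 - (8) = 11 K
Q = m * cp * dT = 134 * 2.82 * 11
Q = 4157 kJ

4157


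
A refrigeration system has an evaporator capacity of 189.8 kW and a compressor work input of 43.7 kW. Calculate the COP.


COP = Q_evap / W
COP = 189.8 / 43.7
COP = 4.343

4.343


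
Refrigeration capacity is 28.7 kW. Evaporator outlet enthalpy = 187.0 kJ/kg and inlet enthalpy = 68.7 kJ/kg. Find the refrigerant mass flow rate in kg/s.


dh = 187.0 - 68.7 = 118.3 kJ/kg
m_dot = Q / dh = 28.7 / 118.3 = 0.2426 kg/s

0.2426


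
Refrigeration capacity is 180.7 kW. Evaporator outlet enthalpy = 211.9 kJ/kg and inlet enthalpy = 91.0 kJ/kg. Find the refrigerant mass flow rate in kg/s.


dh = 211.9 - 91.0 = 120.9 kJ/kg
m_dot = Q / dh = 180.7 / 120.9 = 1.4946 kg/s

1.4946


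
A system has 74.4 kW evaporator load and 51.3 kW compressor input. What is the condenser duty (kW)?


Q_cond = Q_evap + W
Q_cond = 74.4 + 51.3
Q_cond = 125.7 kW

125.7


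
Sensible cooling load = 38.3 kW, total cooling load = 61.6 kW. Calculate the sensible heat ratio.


SHR = Q_sensible / Q_total
SHR = 38.3 / 61.6
SHR = 0.622

0.622


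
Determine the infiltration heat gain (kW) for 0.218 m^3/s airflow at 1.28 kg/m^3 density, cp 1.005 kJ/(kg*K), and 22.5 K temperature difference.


Q = V_dot * rho * cp * dT
Q = 0.218 * 1.28 * 1.005 * 22.5
Q = 6.31 kW

6.31


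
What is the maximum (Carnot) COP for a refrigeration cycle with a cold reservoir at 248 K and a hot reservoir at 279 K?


dT = 279 - 248 = 31 K
COP_carnot = T_cold / dT = 248 / 31
COP_carnot = 8.0

8.0


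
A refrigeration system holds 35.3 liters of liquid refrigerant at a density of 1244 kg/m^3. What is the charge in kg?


Charge = V * rho / 1000
Charge = 35.3 * 1244 / 1000
Charge = 43.91 kg

43.91


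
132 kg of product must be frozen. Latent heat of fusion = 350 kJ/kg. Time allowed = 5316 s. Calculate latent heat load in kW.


Q_lat = m * h_fg / t
Q_lat = 132 * 350 / 5316
Q_lat = 8.69 kW

8.69


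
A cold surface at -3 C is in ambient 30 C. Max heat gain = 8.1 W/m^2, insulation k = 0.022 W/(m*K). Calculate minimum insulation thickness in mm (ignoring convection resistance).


dT = 30 - (-3) = 33 K
thickness = k * dT / q_max * 1000
thickness = 0.022 * 33 / 8.1 * 1000
thickness = 89.6 mm

89.6


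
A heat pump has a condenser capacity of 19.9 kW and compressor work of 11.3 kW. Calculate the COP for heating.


COP_hp = Q_cond / W
COP_hp = 19.9 / 11.3
COP_hp = 1.761

1.761


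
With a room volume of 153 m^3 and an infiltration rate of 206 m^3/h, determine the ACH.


ACH = flow / volume
ACH = 206 / 153
ACH = 1.346

1.346


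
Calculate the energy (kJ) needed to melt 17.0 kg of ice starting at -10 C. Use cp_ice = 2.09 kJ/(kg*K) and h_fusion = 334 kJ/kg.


Sensible heat = cp * dT = 2.09 * 10 = 20.9 kJ/kg
Total per kg = 20.9 + 334 = 354.9 kJ/kg
Q = m * total = 17.0 * 354.9
Q = 6033.3 kJ

6033.3


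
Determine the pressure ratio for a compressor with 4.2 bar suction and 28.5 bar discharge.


PR = P_high / P_low
PR = 28.5 / 4.2
PR = 6.786

6.786


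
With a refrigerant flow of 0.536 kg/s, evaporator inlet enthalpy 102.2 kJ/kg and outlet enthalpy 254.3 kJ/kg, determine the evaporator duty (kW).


dh = 254.3 - 102.2 = 152.1 kJ/kg
Q_evap = m_dot * dh = 0.536 * 152.1
Q_evap = 81.53 kW

81.53


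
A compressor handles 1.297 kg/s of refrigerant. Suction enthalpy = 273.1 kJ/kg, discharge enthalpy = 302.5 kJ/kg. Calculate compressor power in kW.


dh = 302.5 - 273.1 = 29.4 kJ/kg
W = m_dot * dh = 1.297 * 29.4 = 38.13 kW

38.13


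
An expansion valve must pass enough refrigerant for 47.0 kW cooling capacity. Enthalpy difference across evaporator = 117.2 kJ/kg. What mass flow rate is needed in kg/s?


m_dot = Q / dh
m_dot = 47.0 / 117.2
m_dot = 0.401 kg/s

0.401


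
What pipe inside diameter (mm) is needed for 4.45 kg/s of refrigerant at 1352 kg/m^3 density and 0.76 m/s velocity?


A = m_dot / (rho * v) = 4.45 / (1352 * 0.76) = 0.004330815945 m^2
d = sqrt(4*A/pi) * 1000
d = 74.3 mm

74.3


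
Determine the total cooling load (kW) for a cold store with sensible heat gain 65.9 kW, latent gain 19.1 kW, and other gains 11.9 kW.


Q_total = Q_s + Q_l + Q_misc
Q_total = 65.9 + 19.1 + 11.9
Q_total = 96.9 kW

96.9


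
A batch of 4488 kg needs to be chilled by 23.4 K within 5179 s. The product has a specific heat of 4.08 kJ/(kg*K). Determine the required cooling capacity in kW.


Q = m * cp * dT / t
Q = 4488 * 4.08 * 23.4 / 5179
Q = 82.734 kW

82.734


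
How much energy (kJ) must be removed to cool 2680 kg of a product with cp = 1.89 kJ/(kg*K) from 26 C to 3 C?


dT = 26 - (3) = 23 K
Q = m * cp * dT = 2680 * 1.89 * 23
Q = 116500 kJ

116500


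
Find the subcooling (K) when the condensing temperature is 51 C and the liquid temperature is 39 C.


Subcooling = T_cond - T_liquid
Subcooling = 51 - 39
Subcooling = 12 K

12


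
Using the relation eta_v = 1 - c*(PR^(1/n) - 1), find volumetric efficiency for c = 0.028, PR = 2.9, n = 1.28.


PR^(1/n) = 2.9^(1/1.28) = 2.29746252
eta_v = 1 - 0.028 * (2.29746252 - 1)
eta_v = 0.9637

0.9637


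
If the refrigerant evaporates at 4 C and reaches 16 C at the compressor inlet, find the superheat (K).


Superheat = T_suction - T_evap
Superheat = 16 - (4)
Superheat = 12 K

12


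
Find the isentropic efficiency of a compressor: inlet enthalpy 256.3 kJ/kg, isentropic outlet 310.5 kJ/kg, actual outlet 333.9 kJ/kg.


dh_ideal = 310.5 - 256.3 = 54.2 kJ/kg
dh_actual = 333.9 - 256.3 = 77.6 kJ/kg
eta_s = dh_ideal / dh_actual = 54.2 / 77.6
eta_s = 0.6985

0.6985


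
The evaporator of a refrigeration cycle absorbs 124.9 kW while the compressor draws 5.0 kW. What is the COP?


COP = Q_evap / W
COP = 124.9 / 5.0
COP = 24.98

24.98


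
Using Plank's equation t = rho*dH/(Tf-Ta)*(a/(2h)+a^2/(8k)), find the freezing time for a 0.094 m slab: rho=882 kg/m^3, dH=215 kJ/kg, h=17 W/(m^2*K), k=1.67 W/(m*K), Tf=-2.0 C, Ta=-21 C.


dT = -2.0 - (-21) = 19.0 K
term1 = a/(2h) = 0.094/(2*17) = 0.002764705882
term2 = a^2/(8k) = 0.094^2/(8*1.67) = 0.0006613772455
t = rho*dH*1000/dT * (term1 + term2)
t = 882*215*1000/19.0 * (0.002764705882 + 0.0006613772455)
t = 34194 s

34194


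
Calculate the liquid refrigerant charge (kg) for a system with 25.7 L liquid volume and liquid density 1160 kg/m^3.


Charge = V * rho / 1000
Charge = 25.7 * 1160 / 1000
Charge = 29.81 kg

29.81


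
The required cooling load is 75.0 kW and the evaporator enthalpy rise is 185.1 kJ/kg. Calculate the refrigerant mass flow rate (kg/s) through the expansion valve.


m_dot = Q / dh
m_dot = 75.0 / 185.1
m_dot = 0.4052 kg/s

0.4052


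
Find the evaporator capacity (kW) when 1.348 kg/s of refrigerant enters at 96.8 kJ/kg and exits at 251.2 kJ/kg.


dh = 251.2 - 96.8 = 154.4 kJ/kg
Q_evap = m_dot * dh = 1.348 * 154.4
Q_evap = 208.13 kW

208.13


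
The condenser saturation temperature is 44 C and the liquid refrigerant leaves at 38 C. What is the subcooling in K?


Subcooling = T_cond - T_liquid
Subcooling = 44 - 38
Subcooling = 6 K

6


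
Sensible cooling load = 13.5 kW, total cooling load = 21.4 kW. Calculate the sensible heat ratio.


SHR = Q_sensible / Q_total
SHR = 13.5 / 21.4
SHR = 0.631

0.631


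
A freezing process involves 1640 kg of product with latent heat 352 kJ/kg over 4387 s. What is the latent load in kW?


Q_lat = m * h_fg / t
Q_lat = 1640 * 352 / 4387
Q_lat = 131.59 kW

131.59


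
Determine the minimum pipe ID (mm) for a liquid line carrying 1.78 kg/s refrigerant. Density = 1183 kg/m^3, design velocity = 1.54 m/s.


A = m_dot / (rho * v) = 1.78 / (1183 * 1.54) = 0.0009770449331 m^2
d = sqrt(4*A/pi) * 1000
d = 35.3 mm

35.3


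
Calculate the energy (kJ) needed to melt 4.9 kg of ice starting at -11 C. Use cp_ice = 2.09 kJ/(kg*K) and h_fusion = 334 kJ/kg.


Sensible heat = cp * dT = 2.09 * 11 = 22.99 kJ/kg
Total per kg = 22.99 + 334 = 356.99 kJ/kg
Q = m * total = 4.9 * 356.99
Q = 1749.3 kJ

1749.3


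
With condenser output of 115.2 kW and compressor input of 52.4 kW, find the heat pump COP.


COP_hp = Q_cond / W
COP_hp = 115.2 / 52.4
COP_hp = 2.198

2.198


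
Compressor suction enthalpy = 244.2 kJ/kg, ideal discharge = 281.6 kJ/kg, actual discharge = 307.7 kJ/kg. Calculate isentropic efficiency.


dh_ideal = 281.6 - 244.2 = 37.4 kJ/kg
dh_actual = 307.7 - 244.2 = 63.5 kJ/kg
eta_s = dh_ideal / dh_actual = 37.4 / 63.5
eta_s = 0.589

0.589


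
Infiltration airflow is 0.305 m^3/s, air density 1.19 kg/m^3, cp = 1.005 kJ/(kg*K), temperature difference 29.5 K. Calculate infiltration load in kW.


Q = V_dot * rho * cp * dT
Q = 0.305 * 1.19 * 1.005 * 29.5
Q = 10.761 kW

10.761


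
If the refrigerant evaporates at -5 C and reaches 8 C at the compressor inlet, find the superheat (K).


Superheat = T_suction - T_evap
Superheat = 8 - (-5)
Superheat = 13 K

13


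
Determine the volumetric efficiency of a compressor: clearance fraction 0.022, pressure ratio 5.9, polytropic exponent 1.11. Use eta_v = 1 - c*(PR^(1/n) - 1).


PR^(1/n) = 5.9^(1/1.11) = 4.94835982
eta_v = 1 - 0.022 * (4.94835982 - 1)
eta_v = 0.9131

0.9131


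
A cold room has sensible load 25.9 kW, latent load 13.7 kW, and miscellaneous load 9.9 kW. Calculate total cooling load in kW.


Q_total = Q_s + Q_l + Q_misc
Q_total = 25.9 + 13.7 + 9.9
Q_total = 49.5 kW

49.5


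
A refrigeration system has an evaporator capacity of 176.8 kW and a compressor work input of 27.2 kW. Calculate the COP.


COP = Q_evap / W
COP = 176.8 / 27.2
COP = 6.5

6.5


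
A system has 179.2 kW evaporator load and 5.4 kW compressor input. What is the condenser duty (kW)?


Q_cond = Q_evap + W
Q_cond = 179.2 + 5.4
Q_cond = 184.6 kW

184.6


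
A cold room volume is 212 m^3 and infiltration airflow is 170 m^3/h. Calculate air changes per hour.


ACH = flow / volume
ACH = 170 / 212
ACH = 0.802

0.802


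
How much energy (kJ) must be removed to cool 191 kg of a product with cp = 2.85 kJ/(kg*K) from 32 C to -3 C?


dT = 32 - (-3) = 35 K
Q = m * cp * dT = 191 * 2.85 * 35
Q = 19052 kJ

19052


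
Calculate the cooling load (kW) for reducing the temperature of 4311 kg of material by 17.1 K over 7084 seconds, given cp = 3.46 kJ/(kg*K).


Q = m * cp * dT / t
Q = 4311 * 3.46 * 17.1 / 7084
Q = 36.006 kW

36.006


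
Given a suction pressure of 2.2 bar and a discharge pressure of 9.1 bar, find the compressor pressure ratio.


PR = P_high / P_low
PR = 9.1 / 2.2
PR = 4.136

4.136


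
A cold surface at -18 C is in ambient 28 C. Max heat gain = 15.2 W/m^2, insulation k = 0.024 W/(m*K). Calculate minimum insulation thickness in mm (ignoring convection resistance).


dT = 28 - (-18) = 46 K
thickness = k * dT / q_max * 1000
thickness = 0.024 * 46 / 15.2 * 1000
thickness = 72.6 mm

72.6


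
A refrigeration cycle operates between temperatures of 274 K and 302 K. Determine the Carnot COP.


dT = 302 - 274 = 28 K
COP_carnot = T_cold / dT = 274 / 28
COP_carnot = 9.786

9.786


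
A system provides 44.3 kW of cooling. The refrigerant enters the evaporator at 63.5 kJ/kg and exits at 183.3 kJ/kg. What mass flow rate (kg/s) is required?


dh = 183.3 - 63.5 = 119.8 kJ/kg
m_dot = Q / dh = 44.3 / 119.8 = 0.3698 kg/s

0.3698


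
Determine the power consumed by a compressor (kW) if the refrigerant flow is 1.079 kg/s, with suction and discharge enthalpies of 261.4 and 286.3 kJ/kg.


dh = 286.3 - 261.4 = 24.9 kJ/kg
W = m_dot * dh = 1.079 * 24.9 = 26.87 kW

26.87


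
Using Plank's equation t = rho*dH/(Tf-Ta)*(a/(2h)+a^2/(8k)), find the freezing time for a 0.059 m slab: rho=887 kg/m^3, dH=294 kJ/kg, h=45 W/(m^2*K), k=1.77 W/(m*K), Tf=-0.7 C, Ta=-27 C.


dT = -0.7 - (-27) = 26.3 K
term1 = a/(2h) = 0.059/(2*45) = 0.0006555555556
term2 = a^2/(8k) = 0.059^2/(8*1.77) = 0.0002458333333
t = rho*dH*1000/dT * (term1 + term2)
t = 887*294*1000/26.3 * (0.0006555555556 + 0.0002458333333)
t = 8938 s

8938


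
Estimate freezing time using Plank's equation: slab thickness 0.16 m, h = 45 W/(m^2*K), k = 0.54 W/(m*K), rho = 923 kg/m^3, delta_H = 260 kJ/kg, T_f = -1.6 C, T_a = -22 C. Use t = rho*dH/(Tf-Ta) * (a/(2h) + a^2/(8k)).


dT = -1.6 - (-22) = 20.4 K
term1 = a/(2h) = 0.16/(2*45) = 0.001777777778
term2 = a^2/(8k) = 0.16^2/(8*0.54) = 0.005925925926
t = rho*dH*1000/dT * (term1 + term2)
t = 923*260*1000/20.4 * (0.001777777778 + 0.005925925926)
t = 90624 s

90624


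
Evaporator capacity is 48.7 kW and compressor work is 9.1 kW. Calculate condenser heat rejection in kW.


Q_cond = Q_evap + W
Q_cond = 48.7 + 9.1
Q_cond = 57.8 kW

57.8


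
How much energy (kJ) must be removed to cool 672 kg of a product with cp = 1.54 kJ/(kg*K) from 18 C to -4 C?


dT = 18 - (-4) = 22 K
Q = m * cp * dT = 672 * 1.54 * 22
Q = 22767 kJ

22767


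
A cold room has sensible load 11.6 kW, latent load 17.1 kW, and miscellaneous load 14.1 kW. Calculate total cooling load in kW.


Q_total = Q_s + Q_l + Q_misc
Q_total = 11.6 + 17.1 + 14.1
Q_total = 42.8 kW

42.8


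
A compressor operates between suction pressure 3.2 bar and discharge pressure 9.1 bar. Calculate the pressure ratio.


PR = P_high / P_low
PR = 9.1 / 3.2
PR = 2.844

2.844


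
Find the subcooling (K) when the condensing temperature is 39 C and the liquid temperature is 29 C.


Subcooling = T_cond - T_liquid
Subcooling = 39 - 29
Subcooling = 10 K

10


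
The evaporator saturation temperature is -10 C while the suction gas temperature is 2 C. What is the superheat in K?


Superheat = T_suction - T_evap
Superheat = 2 - (-10)
Superheat = 12 K

12


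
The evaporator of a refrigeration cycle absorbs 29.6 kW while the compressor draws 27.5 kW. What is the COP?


COP = Q_evap / W
COP = 29.6 / 27.5
COP = 1.076

1.076


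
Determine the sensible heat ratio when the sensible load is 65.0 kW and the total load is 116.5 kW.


SHR = Q_sensible / Q_total
SHR = 65.0 / 116.5
SHR = 0.558

0.558


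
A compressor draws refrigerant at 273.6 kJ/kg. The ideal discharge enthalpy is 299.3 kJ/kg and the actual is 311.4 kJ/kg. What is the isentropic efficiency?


dh_ideal = 299.3 - 273.6 = 25.7 kJ/kg
dh_actual = 311.4 - 273.6 = 37.8 kJ/kg
eta_s = dh_ideal / dh_actual = 25.7 / 37.8
eta_s = 0.6799

0.6799


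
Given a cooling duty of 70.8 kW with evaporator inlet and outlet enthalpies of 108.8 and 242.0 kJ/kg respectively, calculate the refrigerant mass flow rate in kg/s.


dh = 242.0 - 108.8 = 133.2 kJ/kg
m_dot = Q / dh = 70.8 / 133.2 = 0.5315 kg/s

0.5315


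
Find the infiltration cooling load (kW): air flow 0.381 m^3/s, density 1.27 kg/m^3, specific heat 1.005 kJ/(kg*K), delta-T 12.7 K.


Q = V_dot * rho * cp * dT
Q = 0.381 * 1.27 * 1.005 * 12.7
Q = 6.176 kW

6.176


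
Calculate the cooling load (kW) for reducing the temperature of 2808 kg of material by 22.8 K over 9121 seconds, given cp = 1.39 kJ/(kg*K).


Q = m * cp * dT / t
Q = 2808 * 1.39 * 22.8 / 9121
Q = 9.757 kW

9.757


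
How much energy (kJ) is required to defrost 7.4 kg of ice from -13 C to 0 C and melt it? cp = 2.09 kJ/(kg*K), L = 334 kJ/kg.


Sensible heat = cp * dT = 2.09 * 13 = 27.17 kJ/kg
Total per kg = 27.17 + 334 = 361.17 kJ/kg
Q = m * total = 7.4 * 361.17
Q = 2672.7 kJ

2672.7


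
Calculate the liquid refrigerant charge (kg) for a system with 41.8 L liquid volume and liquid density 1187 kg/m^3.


Charge = V * rho / 1000
Charge = 41.8 * 1187 / 1000
Charge = 49.62 kg

49.62


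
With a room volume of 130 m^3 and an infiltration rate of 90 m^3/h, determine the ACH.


ACH = flow / volume
ACH = 90 / 130
ACH = 0.692

0.692


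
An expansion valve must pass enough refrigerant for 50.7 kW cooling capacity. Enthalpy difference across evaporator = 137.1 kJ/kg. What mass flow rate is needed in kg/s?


m_dot = Q / dh
m_dot = 50.7 / 137.1
m_dot = 0.3698 kg/s

0.3698


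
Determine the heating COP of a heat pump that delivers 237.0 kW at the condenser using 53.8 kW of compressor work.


COP_hp = Q_cond / W
COP_hp = 237.0 / 53.8
COP_hp = 4.405

4.405


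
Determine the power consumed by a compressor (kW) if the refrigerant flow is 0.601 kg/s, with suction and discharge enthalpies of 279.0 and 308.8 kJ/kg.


dh = 308.8 - 279.0 = 29.8 kJ/kg
W = m_dot * dh = 0.601 * 29.8 = 17.91 kW

17.91


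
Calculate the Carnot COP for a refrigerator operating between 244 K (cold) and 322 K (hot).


dT = 322 - 244 = 78 K
COP_carnot = T_cold / dT = 244 / 78
COP_carnot = 3.128

3.128


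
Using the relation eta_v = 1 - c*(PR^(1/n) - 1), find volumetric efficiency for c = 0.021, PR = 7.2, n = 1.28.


PR^(1/n) = 7.2^(1/1.28) = 4.67510116
eta_v = 1 - 0.021 * (4.67510116 - 1)
eta_v = 0.9228

0.9228


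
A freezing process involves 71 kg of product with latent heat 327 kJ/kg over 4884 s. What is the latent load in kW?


Q_lat = m * h_fg / t
Q_lat = 71 * 327 / 4884
Q_lat = 4.75 kW

4.75


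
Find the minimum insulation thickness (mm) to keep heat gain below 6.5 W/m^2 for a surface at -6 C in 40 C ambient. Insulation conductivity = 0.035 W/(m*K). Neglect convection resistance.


dT = 40 - (-6) = 46 K
thickness = k * dT / q_max * 1000
thickness = 0.035 * 46 / 6.5 * 1000
thickness = 247.7 mm

247.7


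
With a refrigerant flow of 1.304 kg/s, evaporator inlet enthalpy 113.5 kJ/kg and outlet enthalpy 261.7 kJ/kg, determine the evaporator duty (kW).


dh = 261.7 - 113.5 = 148.2 kJ/kg
Q_evap = m_dot * dh = 1.304 * 148.2
Q_evap = 193.25 kW

193.25


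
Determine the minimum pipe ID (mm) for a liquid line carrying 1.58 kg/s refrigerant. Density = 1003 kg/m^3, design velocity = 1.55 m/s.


A = m_dot / (rho * v) = 1.58 / (1003 * 1.55) = 0.001016305921 m^2
d = sqrt(4*A/pi) * 1000
d = 36.0 mm

36.0


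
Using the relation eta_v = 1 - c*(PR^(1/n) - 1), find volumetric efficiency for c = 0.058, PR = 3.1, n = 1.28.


PR^(1/n) = 3.1^(1/1.28) = 2.42033969
eta_v = 1 - 0.058 * (2.42033969 - 1)
eta_v = 0.9176

0.9176


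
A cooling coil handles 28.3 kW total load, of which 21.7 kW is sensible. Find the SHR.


SHR = Q_sensible / Q_total
SHR = 21.7 / 28.3
SHR = 0.767

0.767


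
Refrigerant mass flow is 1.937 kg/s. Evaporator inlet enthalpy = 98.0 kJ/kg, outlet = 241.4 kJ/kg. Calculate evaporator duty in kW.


dh = 241.4 - 98.0 = 143.4 kJ/kg
Q_evap = m_dot * dh = 1.937 * 143.4
Q_evap = 277.77 kW

277.77


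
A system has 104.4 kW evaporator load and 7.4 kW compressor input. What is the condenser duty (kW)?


Q_cond = Q_evap + W
Q_cond = 104.4 + 7.4
Q_cond = 111.8 kW

111.8


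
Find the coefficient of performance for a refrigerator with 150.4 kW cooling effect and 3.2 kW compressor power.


COP = Q_evap / W
COP = 150.4 / 3.2
COP = 47.0

47.0


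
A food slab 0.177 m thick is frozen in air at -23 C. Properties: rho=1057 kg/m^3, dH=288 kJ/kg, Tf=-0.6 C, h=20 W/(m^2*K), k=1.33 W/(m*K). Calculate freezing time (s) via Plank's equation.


dT = -0.6 - (-23) = 22.4 K
term1 = a/(2h) = 0.177/(2*20) = 0.004425
term2 = a^2/(8k) = 0.177^2/(8*1.33) = 0.002944454887
t = rho*dH*1000/dT * (term1 + term2)
t = 1057*288*1000/22.4 * (0.004425 + 0.002944454887)
t = 100151 s

100151


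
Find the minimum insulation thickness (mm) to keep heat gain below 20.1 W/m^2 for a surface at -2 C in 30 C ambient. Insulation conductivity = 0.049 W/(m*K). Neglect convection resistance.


dT = 30 - (-2) = 32 K
thickness = k * dT / q_max * 1000
thickness = 0.049 * 32 / 20.1 * 1000
thickness = 78.0 mm

78.0


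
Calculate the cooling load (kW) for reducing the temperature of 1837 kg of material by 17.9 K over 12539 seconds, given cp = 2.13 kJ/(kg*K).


Q = m * cp * dT / t
Q = 1837 * 2.13 * 17.9 / 12539
Q = 5.586 kW

5.586


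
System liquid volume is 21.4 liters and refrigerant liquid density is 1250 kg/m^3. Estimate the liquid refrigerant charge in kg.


Charge = V * rho / 1000
Charge = 21.4 * 1250 / 1000
Charge = 26.75 kg

26.75


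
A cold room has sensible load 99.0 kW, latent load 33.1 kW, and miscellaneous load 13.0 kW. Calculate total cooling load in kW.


Q_total = Q_s + Q_l + Q_misc
Q_total = 99.0 + 33.1 + 13.0
Q_total = 145.1 kW

145.1


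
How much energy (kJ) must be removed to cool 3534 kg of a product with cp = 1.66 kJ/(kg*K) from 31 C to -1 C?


dT = 31 - (-1) = 32 K
Q = m * cp * dT = 3534 * 1.66 * 32
Q = 187726 kJ

187726


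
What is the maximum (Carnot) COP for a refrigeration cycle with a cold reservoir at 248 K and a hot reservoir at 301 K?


dT = 301 - 248 = 53 K
COP_carnot = T_cold / dT = 248 / 53
COP_carnot = 4.679

4.679


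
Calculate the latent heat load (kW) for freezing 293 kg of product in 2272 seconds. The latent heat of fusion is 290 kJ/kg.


Q_lat = m * h_fg / t
Q_lat = 293 * 290 / 2272
Q_lat = 37.4 kW

37.4


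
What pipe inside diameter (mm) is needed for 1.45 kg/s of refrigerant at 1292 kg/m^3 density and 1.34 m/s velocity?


A = m_dot / (rho * v) = 1.45 / (1292 * 1.34) = 0.0008375306132 m^2
d = sqrt(4*A/pi) * 1000
d = 32.7 mm

32.7


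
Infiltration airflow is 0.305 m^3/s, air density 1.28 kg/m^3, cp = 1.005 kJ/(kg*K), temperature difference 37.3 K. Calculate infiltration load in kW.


Q = V_dot * rho * cp * dT
Q = 0.305 * 1.28 * 1.005 * 37.3
Q = 14.635 kW

14.635


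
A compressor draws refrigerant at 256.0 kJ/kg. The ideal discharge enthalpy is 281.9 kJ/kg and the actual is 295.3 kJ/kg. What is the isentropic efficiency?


dh_ideal = 281.9 - 256.0 = 25.9 kJ/kg
dh_actual = 295.3 - 256.0 = 39.3 kJ/kg
eta_s = dh_ideal / dh_actual = 25.9 / 39.3
eta_s = 0.659

0.659


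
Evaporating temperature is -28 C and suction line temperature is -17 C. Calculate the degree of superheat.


Superheat = T_suction - T_evap
Superheat = -17 - (-28)
Superheat = 11 K

11


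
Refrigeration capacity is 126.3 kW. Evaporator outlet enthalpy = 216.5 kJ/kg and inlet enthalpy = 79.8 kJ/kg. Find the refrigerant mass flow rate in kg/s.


dh = 216.5 - 79.8 = 136.7 kJ/kg
m_dot = Q / dh = 126.3 / 136.7 = 0.9239 kg/s

0.9239


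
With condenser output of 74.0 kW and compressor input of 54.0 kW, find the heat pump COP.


COP_hp = Q_cond / W
COP_hp = 74.0 / 54.0
COP_hp = 1.37

1.37


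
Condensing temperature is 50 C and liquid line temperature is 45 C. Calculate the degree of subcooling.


Subcooling = T_cond - T_liquid
Subcooling = 50 - 45
Subcooling = 5 K

5


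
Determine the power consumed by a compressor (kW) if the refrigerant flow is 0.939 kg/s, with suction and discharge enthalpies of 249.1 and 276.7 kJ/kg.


dh = 276.7 - 249.1 = 27.6 kJ/kg
W = m_dot * dh = 0.939 * 27.6 = 25.92 kW

25.92


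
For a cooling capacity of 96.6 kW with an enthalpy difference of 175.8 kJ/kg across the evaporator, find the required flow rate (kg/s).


m_dot = Q / dh
m_dot = 96.6 / 175.8
m_dot = 0.5495 kg/s

0.5495


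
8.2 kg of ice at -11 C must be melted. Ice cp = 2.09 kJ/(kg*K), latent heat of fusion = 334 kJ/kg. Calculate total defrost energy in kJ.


Sensible heat = cp * dT = 2.09 * 11 = 22.99 kJ/kg
Total per kg = 22.99 + 334 = 356.99 kJ/kg
Q = m * total = 8.2 * 356.99
Q = 2927.3 kJ

2927.3


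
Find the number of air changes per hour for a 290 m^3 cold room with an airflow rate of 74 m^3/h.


ACH = flow / volume
ACH = 74 / 290
ACH = 0.255

0.255


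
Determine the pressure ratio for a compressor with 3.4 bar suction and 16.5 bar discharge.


PR = P_high / P_low
PR = 16.5 / 3.4
PR = 4.853

4.853


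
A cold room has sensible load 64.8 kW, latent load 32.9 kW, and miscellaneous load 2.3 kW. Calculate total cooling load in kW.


Q_total = Q_s + Q_l + Q_misc
Q_total = 64.8 + 32.9 + 2.3
Q_total = 100.0 kW

100.0


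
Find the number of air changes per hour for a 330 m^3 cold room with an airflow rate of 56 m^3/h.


ACH = flow / volume
ACH = 56 / 330
ACH = 0.17

0.17


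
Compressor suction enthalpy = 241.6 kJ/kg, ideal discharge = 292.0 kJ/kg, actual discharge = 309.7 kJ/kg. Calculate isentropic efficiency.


dh_ideal = 292.0 - 241.6 = 50.4 kJ/kg
dh_actual = 309.7 - 241.6 = 68.1 kJ/kg
eta_s = dh_ideal / dh_actual = 50.4 / 68.1
eta_s = 0.7401

0.7401


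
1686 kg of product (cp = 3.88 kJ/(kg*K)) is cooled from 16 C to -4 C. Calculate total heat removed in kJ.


dT = 16 - (-4) = 20 K
Q = m * cp * dT = 1686 * 3.88 * 20
Q = 130834 kJ

130834


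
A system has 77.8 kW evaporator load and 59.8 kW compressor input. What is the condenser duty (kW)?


Q_cond = Q_evap + W
Q_cond = 77.8 + 59.8
Q_cond = 137.6 kW

137.6


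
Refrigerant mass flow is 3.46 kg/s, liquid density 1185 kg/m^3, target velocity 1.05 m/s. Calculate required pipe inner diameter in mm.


A = m_dot / (rho * v) = 3.46 / (1185 * 1.05) = 0.002780791642 m^2
d = sqrt(4*A/pi) * 1000
d = 59.5 mm

59.5


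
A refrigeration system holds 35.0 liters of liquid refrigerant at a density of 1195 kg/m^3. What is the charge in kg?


Charge = V * rho / 1000
Charge = 35.0 * 1195 / 1000
Charge = 41.83 kg

41.83


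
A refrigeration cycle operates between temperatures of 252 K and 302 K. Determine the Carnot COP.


dT = 302 - 252 = 50 K
COP_carnot = T_cold / dT = 252 / 50
COP_carnot = 5.04

5.04


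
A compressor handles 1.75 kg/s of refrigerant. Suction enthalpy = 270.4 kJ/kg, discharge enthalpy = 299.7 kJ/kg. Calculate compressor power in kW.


dh = 299.7 - 270.4 = 29.3 kJ/kg
W = m_dot * dh = 1.75 * 29.3 = 51.28 kW

51.28


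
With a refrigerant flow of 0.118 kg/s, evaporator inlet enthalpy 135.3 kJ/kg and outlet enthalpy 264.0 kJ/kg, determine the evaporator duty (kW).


dh = 264.0 - 135.3 = 128.7 kJ/kg
Q_evap = m_dot * dh = 0.118 * 128.7
Q_evap = 15.19 kW

15.19


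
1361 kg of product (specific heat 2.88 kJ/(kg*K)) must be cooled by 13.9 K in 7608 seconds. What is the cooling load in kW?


Q = m * cp * dT / t
Q = 1361 * 2.88 * 13.9 / 7608
Q = 7.161 kW

7.161


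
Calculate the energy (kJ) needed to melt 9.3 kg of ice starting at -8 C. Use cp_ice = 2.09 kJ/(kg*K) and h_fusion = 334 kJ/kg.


Sensible heat = cp * dT = 2.09 * 8 = 16.72 kJ/kg
Total per kg = 16.72 + 334 = 350.72 kJ/kg
Q = m * total = 9.3 * 350.72
Q = 3261.7 kJ

3261.7


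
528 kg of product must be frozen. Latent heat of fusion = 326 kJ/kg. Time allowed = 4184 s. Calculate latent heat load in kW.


Q_lat = m * h_fg / t
Q_lat = 528 * 326 / 4184
Q_lat = 41.14 kW

41.14


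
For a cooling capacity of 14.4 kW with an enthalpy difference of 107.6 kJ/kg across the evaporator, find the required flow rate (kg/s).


m_dot = Q / dh
m_dot = 14.4 / 107.6
m_dot = 0.1338 kg/s

0.1338


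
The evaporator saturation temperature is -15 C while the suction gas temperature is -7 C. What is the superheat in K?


Superheat = T_suction - T_evap
Superheat = -7 - (-15)
Superheat = 8 K

8


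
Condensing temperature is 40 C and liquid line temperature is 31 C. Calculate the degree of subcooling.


Subcooling = T_cond - T_liquid
Subcooling = 40 - 31
Subcooling = 9 K

9


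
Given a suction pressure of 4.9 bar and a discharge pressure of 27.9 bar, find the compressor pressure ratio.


PR = P_high / P_low
PR = 27.9 / 4.9
PR = 5.694

5.694


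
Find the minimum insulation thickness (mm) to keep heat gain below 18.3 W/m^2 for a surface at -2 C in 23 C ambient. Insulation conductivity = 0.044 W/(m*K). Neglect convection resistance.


dT = 23 - (-2) = 25 K
thickness = k * dT / q_max * 1000
thickness = 0.044 * 25 / 18.3 * 1000
thickness = 60.1 mm

60.1


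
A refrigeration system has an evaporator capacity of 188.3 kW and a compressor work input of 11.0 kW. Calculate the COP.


COP = Q_evap / W
COP = 188.3 / 11.0
COP = 17.118

17.118


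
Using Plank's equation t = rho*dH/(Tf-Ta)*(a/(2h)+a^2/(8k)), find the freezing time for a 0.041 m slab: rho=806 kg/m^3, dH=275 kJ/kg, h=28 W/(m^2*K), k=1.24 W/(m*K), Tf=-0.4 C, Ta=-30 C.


dT = -0.4 - (-30) = 29.6 K
term1 = a/(2h) = 0.041/(2*28) = 0.0007321428571
term2 = a^2/(8k) = 0.041^2/(8*1.24) = 0.0001694556452
t = rho*dH*1000/dT * (term1 + term2)
t = 806*275*1000/29.6 * (0.0007321428571 + 0.0001694556452)
t = 6751 s

6751


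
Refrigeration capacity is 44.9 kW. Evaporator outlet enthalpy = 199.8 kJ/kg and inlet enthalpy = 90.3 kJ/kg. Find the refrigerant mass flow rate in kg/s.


dh = 199.8 - 90.3 = 109.5 kJ/kg
m_dot = Q / dh = 44.9 / 109.5 = 0.41 kg/s

0.41


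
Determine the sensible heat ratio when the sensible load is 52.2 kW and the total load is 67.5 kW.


SHR = Q_sensible / Q_total
SHR = 52.2 / 67.5
SHR = 0.773

0.773


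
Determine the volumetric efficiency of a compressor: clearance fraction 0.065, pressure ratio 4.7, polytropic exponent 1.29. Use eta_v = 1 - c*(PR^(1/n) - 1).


PR^(1/n) = 4.7^(1/1.29) = 3.31899113
eta_v = 1 - 0.065 * (3.31899113 - 1)
eta_v = 0.8493

0.8493
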